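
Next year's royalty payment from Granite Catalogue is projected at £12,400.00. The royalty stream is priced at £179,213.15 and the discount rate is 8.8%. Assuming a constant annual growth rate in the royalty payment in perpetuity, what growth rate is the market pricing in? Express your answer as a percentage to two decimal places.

1.88%

P = D₁/(r−g) ⇒ g = r − D₁/P = 0.088 − £12,400.00/£179,213.15 = 0.018809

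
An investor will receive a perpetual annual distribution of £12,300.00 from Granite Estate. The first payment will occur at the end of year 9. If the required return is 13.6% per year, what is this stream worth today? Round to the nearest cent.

Value at end of year 8: C / r = £12,300.00 / 0.136 = £90,441.1765
Discount to today: PV = £90,441.1765 / (1 + 0.136)^8 = £90,441.1765 / 2.773490 = £32,609.16

£32609.16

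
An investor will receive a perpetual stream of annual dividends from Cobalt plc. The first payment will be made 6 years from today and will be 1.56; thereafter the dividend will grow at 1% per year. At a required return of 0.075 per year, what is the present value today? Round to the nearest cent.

Value at end of year 5: C₁ / (r − g) = 1.56 / (0.075 − 0.01) = 24.0000
Discount to today: PV = 24.0000 / (1 + 0.075)^5 = 24.0000 / 1.435629 = 16.72

16.72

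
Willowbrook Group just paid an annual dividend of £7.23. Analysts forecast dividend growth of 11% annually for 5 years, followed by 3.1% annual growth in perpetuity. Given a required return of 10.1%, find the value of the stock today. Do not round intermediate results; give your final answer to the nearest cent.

£147.96

D_1 = 8.02530
D_2 = 8.90808
D_3 = 9.88797
D_4 = 10.97565
D_5 = 12.18297
Terminal value at year 5: TV = D_5×(1+g_2)/(r−g_2) = 12.56064/0.07 = 179.43775
P_0 = D_1/(1+r)^1 + D_2/(1+r)^2 + D_3/(1+r)^3 + D_4/(1+r)^4 + D_5/(1+r)^5 + TV/(1+r)^5
    = 7.28910 + 7.34868 + 7.40876 + 7.46932 + 7.53037 + 110.91166 = 147.95790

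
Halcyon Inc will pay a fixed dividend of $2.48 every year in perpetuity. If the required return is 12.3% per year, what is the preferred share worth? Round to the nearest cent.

Level perpetuity: PV = C / r = $2.48 / 0.123 = $20.16

$20.16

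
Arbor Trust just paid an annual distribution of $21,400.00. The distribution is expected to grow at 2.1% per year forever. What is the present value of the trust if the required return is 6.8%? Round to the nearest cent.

D₁ = D₀ × (1 + g) = $21,400.00 × 1.021 = $21,849.4000
Growing perpetuity: P = D₁ / (r − g) = $21,849.4000 / (0.068 − 0.021) = $464,880.85

$464880.85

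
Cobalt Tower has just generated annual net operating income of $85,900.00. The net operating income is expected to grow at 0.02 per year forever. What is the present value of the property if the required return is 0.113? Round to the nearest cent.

D₁ = D₀ × (1 + g) = $85,900.00 × 1.02 = $87,618.0000
Growing perpetuity: P = D₁ / (r − g) = $87,618.0000 / (0.113 − 0.02) = $942,129.03

$942129.03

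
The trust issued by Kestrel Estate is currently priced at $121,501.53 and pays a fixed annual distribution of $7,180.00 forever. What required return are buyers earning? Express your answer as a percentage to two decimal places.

5.91%

P = C/r ⇒ r = C/P = $7,180.00/$121,501.53 = 0.059094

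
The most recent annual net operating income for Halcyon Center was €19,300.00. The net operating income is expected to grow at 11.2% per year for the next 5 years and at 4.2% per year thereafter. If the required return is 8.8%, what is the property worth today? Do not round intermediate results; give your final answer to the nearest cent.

€590657.86

D_1 = 21461.60000
D_2 = 23865.29920
D_3 = 26538.21271
D_4 = 29510.49253
D_5 = 32815.66770
Terminal value at year 5: TV = D_5×(1+g_2)/(r−g_2) = 34193.92574/0.046 = 743346.21176
P_0 = D_1/(1+r)^1 + D_2/(1+r)^2 + D_3/(1+r)^3 + D_4/(1+r)^4 + D_5/(1+r)^5 + TV/(1+r)^5
    = 19725.73529 + 20160.86181 + 20605.58670 + 21060.12170 + 21524.68321 + 487580.86749 = 590657.85620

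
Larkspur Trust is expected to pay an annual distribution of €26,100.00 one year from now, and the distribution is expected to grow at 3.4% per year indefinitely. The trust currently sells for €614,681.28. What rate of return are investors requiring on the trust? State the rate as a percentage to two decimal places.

P = D₁/(r − g) ⇒ r = D₁/P + g = €26,100.0000/€614,681.28 + 0.034 = 0.042461 + 0.034 = 0.076461

7.65%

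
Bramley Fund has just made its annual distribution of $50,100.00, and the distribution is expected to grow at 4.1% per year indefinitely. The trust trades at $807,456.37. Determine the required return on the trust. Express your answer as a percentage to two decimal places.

D₁ = $50,100.00 × 1.041 = $52,154.1000
P = D₁/(r − g) ⇒ r = D₁/P + g = $52,154.1000/$807,456.37 + 0.041 = 0.064591 + 0.041 = 0.105591

10.56%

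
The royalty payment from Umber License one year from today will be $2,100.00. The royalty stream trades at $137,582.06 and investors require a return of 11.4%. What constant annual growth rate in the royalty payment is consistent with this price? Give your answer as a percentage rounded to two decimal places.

9.87%

P = D₁/(r−g) ⇒ g = r − D₁/P = 0.114 − $2,100.00/$137,582.06 = 0.098736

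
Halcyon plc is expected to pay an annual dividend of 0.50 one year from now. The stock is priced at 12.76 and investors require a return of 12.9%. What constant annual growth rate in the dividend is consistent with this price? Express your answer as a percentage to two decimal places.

P = D₁/(r−g) ⇒ g = r − D₁/P = 0.129 − 0.50/12.76 = 0.089815

8.98%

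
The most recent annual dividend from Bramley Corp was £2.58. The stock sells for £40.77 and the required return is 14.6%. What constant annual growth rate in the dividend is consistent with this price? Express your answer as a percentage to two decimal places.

7.78%

P = D₀(1+g)/(r−g) ⇒ P(r−g) = D₀(1+g) ⇒ g(P+D₀) = P·r − D₀
g = (P·r − D₀)/(P + D₀) = (£40.77×0.146 − £2.58) / (£40.77 + £2.58) = 0.077795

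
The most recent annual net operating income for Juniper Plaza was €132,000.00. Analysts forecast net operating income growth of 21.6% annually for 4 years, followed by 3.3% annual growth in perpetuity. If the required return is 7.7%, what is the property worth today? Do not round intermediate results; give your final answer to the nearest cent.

€5757890.05

D_1 = 160512.00000
D_2 = 195182.59200
D_3 = 237342.03187
D_4 = 288607.91076
Terminal value at year 4: TV = D_4×(1+g_2)/(r−g_2) = 298131.97181/0.044 = 6775726.63208
P_0 = D_1/(1+r)^1 + D_2/(1+r)^2 + D_3/(1+r)^3 + D_4/(1+r)^4 + TV/(1+r)^4
    = 149036.21170 + 168271.15453 + 189988.60158 + 214508.95035 + 5036085.12978 = 5757890.04794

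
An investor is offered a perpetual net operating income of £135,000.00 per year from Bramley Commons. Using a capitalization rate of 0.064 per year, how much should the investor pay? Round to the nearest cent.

Level perpetuity: PV = C / r = £135,000.00 / 0.064 = £2,109,375.00

£2109375.00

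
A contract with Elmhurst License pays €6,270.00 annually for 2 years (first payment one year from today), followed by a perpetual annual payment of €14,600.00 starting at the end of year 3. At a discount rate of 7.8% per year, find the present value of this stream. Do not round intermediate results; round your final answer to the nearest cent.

€172284.06

PV of 2-year annuity: €6,270.00 × [1 − (1+0.078)^−2] / 0.078 = 11211.80569
Perpetuity value at year 2: €14,600.00 / 0.078 = 187179.48718
PV of perpetuity: 187179.48718 / (1+0.078)^2 = 161072.25225
Total PV = 11211.80569 + 161072.25225 = 172284.05793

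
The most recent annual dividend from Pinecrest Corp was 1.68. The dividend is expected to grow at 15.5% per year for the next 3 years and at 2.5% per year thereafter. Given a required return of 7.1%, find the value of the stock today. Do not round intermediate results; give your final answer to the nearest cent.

52.82

D_1 = 1.94040
D_2 = 2.24116
D_3 = 2.58854
Terminal value at year 3: TV = D_3×(1+g_2)/(r−g_2) = 2.65326/0.046 = 57.67947
P_0 = D_1/(1+r)^1 + D_2/(1+r)^2 + D_3/(1+r)^3 + TV/(1+r)^3
    = 1.81176 + 1.95386 + 2.10711 + 46.95187 = 52.82460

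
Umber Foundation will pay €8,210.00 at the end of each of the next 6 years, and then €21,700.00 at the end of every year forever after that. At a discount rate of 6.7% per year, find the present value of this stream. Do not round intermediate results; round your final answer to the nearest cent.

PV of 6-year annuity: €8,210.00 × [1 − (1+0.067)^−6] / 0.067 = 39498.36557
Perpetuity value at year 6: €21,700.00 / 0.067 = 323880.59701
PV of perpetuity: 323880.59701 / (1+0.067)^6 = 219481.75015
Total PV = 39498.36557 + 219481.75015 = 258980.11571

€258980.12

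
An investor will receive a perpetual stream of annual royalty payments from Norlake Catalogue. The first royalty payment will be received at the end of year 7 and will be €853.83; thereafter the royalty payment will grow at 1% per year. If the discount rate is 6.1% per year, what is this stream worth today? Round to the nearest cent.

€11735.70

Value at end of year 6: C₁ / (r − g) = €853.83 / (0.061 − 0.01) = €16,741.7647
Discount to today: PV = €16,741.7647 / (1 + 0.061)^6 = €16,741.7647 / 1.426567 = €11,735.70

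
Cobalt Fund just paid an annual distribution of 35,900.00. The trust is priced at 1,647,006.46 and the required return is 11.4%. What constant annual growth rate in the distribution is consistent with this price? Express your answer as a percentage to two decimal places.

9.02%

P = D₀(1+g)/(r−g) ⇒ P(r−g) = D₀(1+g) ⇒ g(P+D₀) = P·r − D₀
g = (P·r − D₀)/(P + D₀) = (1,647,006.46×0.114 − 35,900.00) / (1,647,006.46 + 35,900.00) = 0.090236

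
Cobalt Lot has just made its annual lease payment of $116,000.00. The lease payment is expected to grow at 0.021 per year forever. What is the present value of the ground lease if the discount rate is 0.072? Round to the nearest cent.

D₁ = D₀ × (1 + g) = $116,000.00 × 1.021 = $118,436.0000
Growing perpetuity: P = D₁ / (r − g) = $118,436.0000 / (0.072 − 0.021) = $2,322,274.51

$2322274.51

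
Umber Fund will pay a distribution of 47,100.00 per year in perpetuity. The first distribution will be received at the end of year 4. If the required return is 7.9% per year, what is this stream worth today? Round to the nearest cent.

Value at end of year 3: C / r = 47,100.00 / 0.079 = 596,202.5316
Discount to today: PV = 596,202.5316 / (1 + 0.079)^3 = 596,202.5316 / 1.256216 = 474,601.91

474601.91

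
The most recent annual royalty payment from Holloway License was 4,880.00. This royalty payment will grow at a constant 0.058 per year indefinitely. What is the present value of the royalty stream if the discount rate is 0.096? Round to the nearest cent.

135869.47

D₁ = D₀ × (1 + g) = 4,880.00 × 1.058 = 5,163.0400
Growing perpetuity: P = D₁ / (r − g) = 5,163.0400 / (0.096 − 0.058) = 135,869.47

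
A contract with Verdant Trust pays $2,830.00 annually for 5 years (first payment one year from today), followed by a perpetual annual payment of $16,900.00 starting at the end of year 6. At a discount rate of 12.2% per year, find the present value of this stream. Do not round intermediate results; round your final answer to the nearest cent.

PV of 5-year annuity: $2,830.00 × [1 − (1+0.122)^−5] / 0.122 = 10151.17352
Perpetuity value at year 5: $16,900.00 / 0.122 = 138524.59016
PV of perpetuity: 138524.59016 / (1+0.122)^5 = 77904.50803
Total PV = 10151.17352 + 77904.50803 = 88055.68155

$88055.68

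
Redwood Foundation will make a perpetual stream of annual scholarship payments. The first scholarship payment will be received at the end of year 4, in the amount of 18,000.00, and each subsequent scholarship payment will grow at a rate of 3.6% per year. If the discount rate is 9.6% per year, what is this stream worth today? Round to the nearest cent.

227871.28

Value at end of year 3: C₁ / (r − g) = 18,000.00 / (0.096 − 0.036) = 300,000.0000
Discount to today: PV = 300,000.0000 / (1 + 0.096)^3 = 300,000.0000 / 1.316533 = 227,871.28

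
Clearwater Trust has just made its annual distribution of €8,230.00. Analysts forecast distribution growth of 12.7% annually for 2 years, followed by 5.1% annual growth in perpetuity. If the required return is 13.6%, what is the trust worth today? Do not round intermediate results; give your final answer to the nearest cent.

D_1 = 9275.21000
D_2 = 10453.16167
Terminal value at year 2: TV = D_2×(1+g_2)/(r−g_2) = 10986.27292/0.085 = 129250.26959
P_0 = D_1/(1+r)^1 + D_2/(1+r)^2 + TV/(1+r)^2
    = 8164.79754 + 8100.11164 + 100155.49803 = 116420.40721

€116420.41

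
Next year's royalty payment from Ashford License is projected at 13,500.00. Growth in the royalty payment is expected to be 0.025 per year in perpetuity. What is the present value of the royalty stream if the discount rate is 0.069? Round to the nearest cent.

Growing perpetuity: P = D₁ / (r − g) = 13,500.0000 / (0.069 − 0.025) = 306,818.18

306818.18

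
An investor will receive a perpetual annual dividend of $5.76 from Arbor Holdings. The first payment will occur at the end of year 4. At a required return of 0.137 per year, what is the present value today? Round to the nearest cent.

Value at end of year 3: C / r = $5.76 / 0.137 = $42.0438
Discount to today: PV = $42.0438 / (1 + 0.137)^3 = $42.0438 / 1.469878 = $28.60

$28.60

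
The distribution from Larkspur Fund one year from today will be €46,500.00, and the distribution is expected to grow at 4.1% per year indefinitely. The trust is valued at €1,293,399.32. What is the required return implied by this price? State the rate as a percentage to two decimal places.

7.70%

P = D₁/(r − g) ⇒ r = D₁/P + g = €46,500.0000/€1,293,399.32 + 0.041 = 0.035952 + 0.041 = 0.076952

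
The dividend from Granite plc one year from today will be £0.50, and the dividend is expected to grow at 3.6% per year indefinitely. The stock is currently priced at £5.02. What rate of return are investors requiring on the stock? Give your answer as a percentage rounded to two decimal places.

13.56%

P = D₁/(r − g) ⇒ r = D₁/P + g = £0.5000/£5.02 + 0.036 = 0.099602 + 0.036 = 0.135602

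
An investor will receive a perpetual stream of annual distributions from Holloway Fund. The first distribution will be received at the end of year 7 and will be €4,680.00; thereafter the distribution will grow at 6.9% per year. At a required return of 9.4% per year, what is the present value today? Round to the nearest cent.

Value at end of year 6: C₁ / (r − g) = €4,680.00 / (0.094 − 0.069) = €187,200.0000
Discount to today: PV = €187,200.0000 / (1 + 0.094)^6 = €187,200.0000 / 1.714368 = €109,194.79

€109194.79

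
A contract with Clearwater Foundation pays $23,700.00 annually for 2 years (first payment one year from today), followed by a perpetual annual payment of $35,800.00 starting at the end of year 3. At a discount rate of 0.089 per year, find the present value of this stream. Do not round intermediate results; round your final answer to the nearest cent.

$380933.04

PV of 2-year annuity: $23,700.00 × [1 − (1+0.089)^−2] / 0.089 = 41747.55317
Perpetuity value at year 2: $35,800.00 / 0.089 = 402247.19101
PV of perpetuity: 402247.19101 / (1+0.089)^2 = 339185.48623
Total PV = 41747.55317 + 339185.48623 = 380933.03939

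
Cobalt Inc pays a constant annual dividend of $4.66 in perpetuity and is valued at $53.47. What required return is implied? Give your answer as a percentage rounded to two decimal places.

8.72%

P = C/r ⇒ r = C/P = $4.66/$53.47 = 0.087152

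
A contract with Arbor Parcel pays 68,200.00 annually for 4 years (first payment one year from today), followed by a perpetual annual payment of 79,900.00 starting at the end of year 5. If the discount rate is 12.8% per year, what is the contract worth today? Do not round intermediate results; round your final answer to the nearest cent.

589272.32

PV of 4-year annuity: 68,200.00 × [1 − (1+0.128)^−4] / 0.128 = 203704.82804
Perpetuity value at year 4: 79,900.00 / 0.128 = 624218.75000
PV of perpetuity: 624218.75000 / (1+0.128)^4 = 385567.49251
Total PV = 203704.82804 + 385567.49251 = 589272.32056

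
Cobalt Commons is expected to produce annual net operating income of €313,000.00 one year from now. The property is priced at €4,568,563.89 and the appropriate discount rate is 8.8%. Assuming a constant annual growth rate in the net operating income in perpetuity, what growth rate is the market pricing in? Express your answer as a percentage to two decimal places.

1.95%

P = D₁/(r−g) ⇒ g = r − D₁/P = 0.088 − €313,000.00/€4,568,563.89 = 0.019488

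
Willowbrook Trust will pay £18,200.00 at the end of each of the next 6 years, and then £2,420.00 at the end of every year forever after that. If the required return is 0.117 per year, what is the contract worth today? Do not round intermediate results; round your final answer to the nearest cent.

£86116.77

PV of 6-year annuity: £18,200.00 × [1 − (1+0.117)^−6] / 0.117 = 75467.73274
Perpetuity value at year 6: £2,420.00 / 0.117 = 20683.76068
PV of perpetuity: 20683.76068 / (1+0.117)^6 = 10649.04018
Total PV = 75467.73274 + 10649.04018 = 86116.77292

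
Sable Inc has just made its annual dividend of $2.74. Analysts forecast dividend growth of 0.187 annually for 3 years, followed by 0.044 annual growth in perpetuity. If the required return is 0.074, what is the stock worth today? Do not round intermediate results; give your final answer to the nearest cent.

D_1 = 3.25238
D_2 = 3.86058
D_3 = 4.58250
Terminal value at year 3: TV = D_3×(1+g_2)/(r−g_2) = 4.78413/0.03 = 159.47109
P_0 = D_1/(1+r)^1 + D_2/(1+r)^2 + D_3/(1+r)^3 + TV/(1+r)^3
    = 3.02829 + 3.34691 + 3.69905 + 128.72684 = 138.80108

$138.80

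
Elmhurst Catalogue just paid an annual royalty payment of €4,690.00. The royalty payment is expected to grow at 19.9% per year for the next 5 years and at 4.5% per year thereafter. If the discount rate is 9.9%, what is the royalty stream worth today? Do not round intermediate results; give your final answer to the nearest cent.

D_1 = 5623.31000
D_2 = 6742.34869
D_3 = 8084.07608
D_4 = 9692.80722
D_5 = 11621.67586
Terminal value at year 5: TV = D_5×(1+g_2)/(r−g_2) = 12144.65127/0.054 = 224900.94943
P_0 = D_1/(1+r)^1 + D_2/(1+r)^2 + D_3/(1+r)^3 + D_4/(1+r)^4 + D_5/(1+r)^5 + TV/(1+r)^5
    = 5116.75159 + 5582.33408 + 6090.28077 + 6644.44645 + 7249.03666 + 140282.28352 = 170965.13307

€170965.13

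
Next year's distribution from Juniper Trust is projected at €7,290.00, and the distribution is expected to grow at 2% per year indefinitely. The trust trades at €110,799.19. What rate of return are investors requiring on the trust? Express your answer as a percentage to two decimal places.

P = D₁/(r − g) ⇒ r = D₁/P + g = €7,290.0000/€110,799.19 + 0.02 = 0.065795 + 0.02 = 0.085795

8.58%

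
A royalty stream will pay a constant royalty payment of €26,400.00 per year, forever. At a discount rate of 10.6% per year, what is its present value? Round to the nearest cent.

Level perpetuity: PV = C / r = €26,400.00 / 0.106 = €249,056.60

€249056.60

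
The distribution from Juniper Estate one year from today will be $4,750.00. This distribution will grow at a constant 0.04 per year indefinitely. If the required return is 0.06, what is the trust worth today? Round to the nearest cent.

Growing perpetuity: P = D₁ / (r − g) = $4,750.0000 / (0.06 − 0.04) = $237,500.00

$237500.00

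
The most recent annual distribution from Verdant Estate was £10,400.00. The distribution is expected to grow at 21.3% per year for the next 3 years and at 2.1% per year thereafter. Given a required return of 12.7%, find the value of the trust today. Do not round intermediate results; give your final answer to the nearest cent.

D_1 = 12615.20000
D_2 = 15302.23760
D_3 = 18561.61421
Terminal value at year 3: TV = D_3×(1+g_2)/(r−g_2) = 18951.40811/0.106 = 178786.86894
P_0 = D_1/(1+r)^1 + D_2/(1+r)^2 + D_3/(1+r)^3 + TV/(1+r)^3
    = 11193.61136 + 12047.78223 + 12967.13385 + 124900.41189 = 161108.93933

£161108.94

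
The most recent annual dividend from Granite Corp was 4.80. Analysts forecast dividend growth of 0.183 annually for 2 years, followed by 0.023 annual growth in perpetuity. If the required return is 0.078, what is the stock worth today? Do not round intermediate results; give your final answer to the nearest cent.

118.57

D_1 = 5.67840
D_2 = 6.71755
Terminal value at year 2: TV = D_2×(1+g_2)/(r−g_2) = 6.87205/0.055 = 124.94638
P_0 = D_1/(1+r)^1 + D_2/(1+r)^2 + TV/(1+r)^2
    = 5.26753 + 5.78060 + 107.51923 = 118.56737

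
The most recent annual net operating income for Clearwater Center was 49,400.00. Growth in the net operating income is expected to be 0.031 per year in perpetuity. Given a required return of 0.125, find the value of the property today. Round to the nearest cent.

D₁ = D₀ × (1 + g) = 49,400.00 × 1.031 = 50,931.4000
Growing perpetuity: P = D₁ / (r − g) = 50,931.4000 / (0.125 − 0.031) = 541,823.40

541823.40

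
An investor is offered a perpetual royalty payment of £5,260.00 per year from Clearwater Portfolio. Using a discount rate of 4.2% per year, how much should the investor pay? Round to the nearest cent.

£125238.10

Level perpetuity: PV = C / r = £5,260.00 / 0.042 = £125,238.10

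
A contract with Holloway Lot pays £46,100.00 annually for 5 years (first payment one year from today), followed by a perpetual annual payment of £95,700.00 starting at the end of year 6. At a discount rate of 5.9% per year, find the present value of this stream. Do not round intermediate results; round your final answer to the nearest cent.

PV of 5-year annuity: £46,100.00 × [1 − (1+0.059)^−5] / 0.059 = 194719.38856
Perpetuity value at year 5: £95,700.00 / 0.059 = 1622033.89831
PV of perpetuity: 1622033.89831 / (1+0.059)^5 = 1217811.65351
Total PV = 194719.38856 + 1217811.65351 = 1412531.04207

£1412531.04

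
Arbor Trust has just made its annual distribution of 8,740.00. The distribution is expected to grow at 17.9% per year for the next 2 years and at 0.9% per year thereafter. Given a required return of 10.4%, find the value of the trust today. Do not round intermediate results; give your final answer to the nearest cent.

D_1 = 10304.46000
D_2 = 12148.95834
Terminal value at year 2: TV = D_2×(1+g_2)/(r−g_2) = 12258.29897/0.095 = 129034.72595
P_0 = D_1/(1+r)^1 + D_2/(1+r)^2 + TV/(1+r)^2
    = 9333.75000 + 9967.83628 + 105868.91372 = 125170.50000

125170.50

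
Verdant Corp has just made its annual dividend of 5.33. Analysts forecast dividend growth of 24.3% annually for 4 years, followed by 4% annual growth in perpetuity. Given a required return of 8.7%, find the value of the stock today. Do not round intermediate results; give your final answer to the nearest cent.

231.81

D_1 = 6.62519
D_2 = 8.23511
D_3 = 10.23624
D_4 = 12.72365
Terminal value at year 4: TV = D_4×(1+g_2)/(r−g_2) = 13.23260/0.047 = 281.54460
P_0 = D_1/(1+r)^1 + D_2/(1+r)^2 + D_3/(1+r)^3 + D_4/(1+r)^4 + TV/(1+r)^4
    = 6.09493 + 6.96964 + 7.96988 + 9.11368 + 201.66430 = 231.81243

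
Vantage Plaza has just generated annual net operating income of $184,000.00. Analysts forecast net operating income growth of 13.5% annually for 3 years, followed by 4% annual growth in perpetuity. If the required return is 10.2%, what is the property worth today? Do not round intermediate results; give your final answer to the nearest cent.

D_1 = 208840.00000
D_2 = 237033.40000
D_3 = 269032.90900
Terminal value at year 3: TV = D_3×(1+g_2)/(r−g_2) = 279794.22536/0.062 = 4512810.08645
P_0 = D_1/(1+r)^1 + D_2/(1+r)^2 + D_3/(1+r)^3 + TV/(1+r)^3
    = 189509.98185 + 195184.96316 + 201029.88492 + 3372114.19871 = 3957839.02864

$3957839.03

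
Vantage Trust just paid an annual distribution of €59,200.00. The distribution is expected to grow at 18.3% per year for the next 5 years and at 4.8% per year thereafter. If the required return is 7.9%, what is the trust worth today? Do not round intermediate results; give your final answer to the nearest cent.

D_1 = 70033.60000
D_2 = 82849.74880
D_3 = 98011.25283
D_4 = 115947.31210
D_5 = 137165.67021
Terminal value at year 5: TV = D_5×(1+g_2)/(r−g_2) = 143749.62238/0.031 = 4637084.59299
P_0 = D_1/(1+r)^1 + D_2/(1+r)^2 + D_3/(1+r)^3 + D_4/(1+r)^4 + D_5/(1+r)^5 + TV/(1+r)^5
    = 64906.02410 + 71162.02642 + 78021.01692 + 85541.11493 + 93786.04167 + 3170573.27981 = 3563989.50385

€3563989.50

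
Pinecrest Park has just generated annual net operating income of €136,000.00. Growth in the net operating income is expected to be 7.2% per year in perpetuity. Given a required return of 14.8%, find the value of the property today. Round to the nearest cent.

D₁ = D₀ × (1 + g) = €136,000.00 × 1.072 = €145,792.0000
Growing perpetuity: P = D₁ / (r − g) = €145,792.0000 / (0.148 − 0.072) = €1,918,315.79

€1918315.79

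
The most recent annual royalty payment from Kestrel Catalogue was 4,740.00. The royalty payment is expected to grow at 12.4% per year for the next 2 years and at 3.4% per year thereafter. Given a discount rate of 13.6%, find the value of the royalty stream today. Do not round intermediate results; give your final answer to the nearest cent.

D_1 = 5327.76000
D_2 = 5988.40224
Terminal value at year 2: TV = D_2×(1+g_2)/(r−g_2) = 6192.00792/0.102 = 60705.95996
P_0 = D_1/(1+r)^1 + D_2/(1+r)^2 + TV/(1+r)^2
    = 4689.92958 + 4640.38807 + 47040.79669 = 56371.11433

56371.11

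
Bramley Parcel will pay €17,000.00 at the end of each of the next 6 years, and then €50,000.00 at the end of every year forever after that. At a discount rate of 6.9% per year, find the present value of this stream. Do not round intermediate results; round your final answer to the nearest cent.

€566855.10

PV of 6-year annuity: €17,000.00 × [1 − (1+0.069)^−6] / 0.069 = 81281.93370
Perpetuity value at year 6: €50,000.00 / 0.069 = 724637.68116
PV of perpetuity: 724637.68116 / (1+0.069)^6 = 485573.17028
Total PV = 81281.93370 + 485573.17028 = 566855.10398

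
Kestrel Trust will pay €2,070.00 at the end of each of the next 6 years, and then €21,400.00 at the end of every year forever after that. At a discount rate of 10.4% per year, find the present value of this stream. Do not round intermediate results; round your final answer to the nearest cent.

€122559.78

PV of 6-year annuity: €2,070.00 × [1 − (1+0.104)^−6] / 0.104 = 8910.68573
Perpetuity value at year 6: €21,400.00 / 0.104 = 205769.23077
PV of perpetuity: 205769.23077 / (1+0.104)^6 = 113649.09813
Total PV = 8910.68573 + 113649.09813 = 122559.78385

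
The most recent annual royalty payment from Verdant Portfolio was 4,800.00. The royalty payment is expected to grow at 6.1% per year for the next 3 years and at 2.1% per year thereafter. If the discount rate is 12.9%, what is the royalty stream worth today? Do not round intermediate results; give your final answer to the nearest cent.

D_1 = 5092.80000
D_2 = 5403.46080
D_3 = 5733.07191
Terminal value at year 3: TV = D_3×(1+g_2)/(r−g_2) = 5853.46642/0.108 = 54198.76314
P_0 = D_1/(1+r)^1 + D_2/(1+r)^2 + D_3/(1+r)^3 + TV/(1+r)^3
    = 4510.89460 + 4239.20210 + 3983.87372 + 37662.36170 = 50396.33211

50396.33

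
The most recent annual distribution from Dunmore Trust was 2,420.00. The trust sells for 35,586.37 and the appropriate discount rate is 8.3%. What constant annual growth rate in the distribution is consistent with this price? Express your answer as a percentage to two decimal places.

P = D₀(1+g)/(r−g) ⇒ P(r−g) = D₀(1+g) ⇒ g(P+D₀) = P·r − D₀
g = (P·r − D₀)/(P + D₀) = (35,586.37×0.083 − 2,420.00) / (35,586.37 + 2,420.00) = 0.014042

1.40%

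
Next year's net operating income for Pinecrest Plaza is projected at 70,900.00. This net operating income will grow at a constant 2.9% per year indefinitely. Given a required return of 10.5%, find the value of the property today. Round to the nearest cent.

932894.74

Growing perpetuity: P = D₁ / (r − g) = 70,900.0000 / (0.105 − 0.029) = 932,894.74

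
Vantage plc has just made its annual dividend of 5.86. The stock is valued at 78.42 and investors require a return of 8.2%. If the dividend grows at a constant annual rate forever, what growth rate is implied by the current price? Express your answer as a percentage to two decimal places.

0.68%

P = D₀(1+g)/(r−g) ⇒ P(r−g) = D₀(1+g) ⇒ g(P+D₀) = P·r − D₀
g = (P·r − D₀)/(P + D₀) = (78.42×0.082 − 5.86) / (78.42 + 5.86) = 0.006768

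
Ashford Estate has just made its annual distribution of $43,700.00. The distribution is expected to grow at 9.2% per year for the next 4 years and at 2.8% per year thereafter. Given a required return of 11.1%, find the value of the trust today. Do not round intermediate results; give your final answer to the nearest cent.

$672615.39

D_1 = 47720.40000
D_2 = 52110.67680
D_3 = 56904.85907
D_4 = 62140.10610
Terminal value at year 4: TV = D_4×(1+g_2)/(r−g_2) = 63880.02907/0.083 = 769638.90446
P_0 = D_1/(1+r)^1 + D_2/(1+r)^2 + D_3/(1+r)^3 + D_4/(1+r)^4 + TV/(1+r)^4
    = 42952.65527 + 42218.09140 + 41496.08984 + 40786.43574 + 505162.11976 = 672615.39201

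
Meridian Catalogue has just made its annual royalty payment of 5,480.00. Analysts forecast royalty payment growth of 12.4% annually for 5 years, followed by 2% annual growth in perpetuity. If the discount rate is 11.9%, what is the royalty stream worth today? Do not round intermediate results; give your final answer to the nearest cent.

85502.82

D_1 = 6159.52000
D_2 = 6923.30048
D_3 = 7781.78974
D_4 = 8746.73167
D_5 = 9831.32639
Terminal value at year 5: TV = D_5×(1+g_2)/(r−g_2) = 10027.95292/0.099 = 101292.45376
P_0 = D_1/(1+r)^1 + D_2/(1+r)^2 + D_3/(1+r)^3 + D_4/(1+r)^4 + D_5/(1+r)^5 + TV/(1+r)^5
    = 5504.48615 + 5529.08171 + 5553.78717 + 5578.60302 + 5603.52975 + 57733.33682 = 85502.82461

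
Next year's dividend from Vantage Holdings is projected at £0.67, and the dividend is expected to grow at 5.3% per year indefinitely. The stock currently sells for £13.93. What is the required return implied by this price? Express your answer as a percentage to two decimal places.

10.11%

P = D₁/(r − g) ⇒ r = D₁/P + g = £0.6700/£13.93 + 0.053 = 0.048098 + 0.053 = 0.101098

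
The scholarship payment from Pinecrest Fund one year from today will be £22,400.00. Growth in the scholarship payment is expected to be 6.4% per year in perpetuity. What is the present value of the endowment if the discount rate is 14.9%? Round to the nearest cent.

£263529.41

Growing perpetuity: P = D₁ / (r − g) = £22,400.0000 / (0.149 − 0.064) = £263,529.41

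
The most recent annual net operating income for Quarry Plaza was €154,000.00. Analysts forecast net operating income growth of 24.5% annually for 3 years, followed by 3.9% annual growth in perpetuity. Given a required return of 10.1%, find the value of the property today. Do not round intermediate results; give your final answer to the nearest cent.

D_1 = 191730.00000
D_2 = 238703.85000
D_3 = 297186.29325
Terminal value at year 3: TV = D_3×(1+g_2)/(r−g_2) = 308776.55869/0.062 = 4980267.07559
P_0 = D_1/(1+r)^1 + D_2/(1+r)^2 + D_3/(1+r)^3 + TV/(1+r)^3
    = 174141.68937 + 196917.71414 + 222672.61953 + 3731562.12411 = 4325294.14716

€4325294.15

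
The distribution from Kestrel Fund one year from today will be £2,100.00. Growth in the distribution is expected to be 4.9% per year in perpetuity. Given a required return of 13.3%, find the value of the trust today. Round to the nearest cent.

£25000.00

Growing perpetuity: P = D₁ / (r − g) = £2,100.0000 / (0.133 − 0.049) = £25,000.00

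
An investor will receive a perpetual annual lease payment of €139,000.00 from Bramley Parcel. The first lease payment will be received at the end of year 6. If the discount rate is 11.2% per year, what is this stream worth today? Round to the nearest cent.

Value at end of year 5: C / r = €139,000.00 / 0.112 = €1,241,071.4286
Discount to today: PV = €1,241,071.4286 / (1 + 0.112)^5 = €1,241,071.4286 / 1.700294 = €729,915.93

€729915.93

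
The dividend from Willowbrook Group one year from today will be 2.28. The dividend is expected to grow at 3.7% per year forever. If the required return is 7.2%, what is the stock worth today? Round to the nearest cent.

Growing perpetuity: P = D₁ / (r − g) = 2.2800 / (0.072 − 0.037) = 65.14

65.14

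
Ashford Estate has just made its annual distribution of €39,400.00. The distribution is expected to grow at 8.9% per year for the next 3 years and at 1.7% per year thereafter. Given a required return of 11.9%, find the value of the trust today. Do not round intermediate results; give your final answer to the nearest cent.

D_1 = 42906.60000
D_2 = 46725.28740
D_3 = 50883.83798
Terminal value at year 3: TV = D_3×(1+g_2)/(r−g_2) = 51748.86322/0.102 = 507341.79632
P_0 = D_1/(1+r)^1 + D_2/(1+r)^2 + D_3/(1+r)^3 + TV/(1+r)^3
    = 38343.69973 + 37315.71851 + 36315.29710 + 362084.87401 = 474059.58934

€474059.59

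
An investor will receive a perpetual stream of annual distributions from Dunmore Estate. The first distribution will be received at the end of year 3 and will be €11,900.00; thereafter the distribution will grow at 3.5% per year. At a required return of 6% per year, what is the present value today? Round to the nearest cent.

Value at end of year 2: C₁ / (r − g) = €11,900.00 / (0.06 − 0.035) = €476,000.0000
Discount to today: PV = €476,000.0000 / (1 + 0.06)^2 = €476,000.0000 / 1.123600 = €423,638.31

€423638.31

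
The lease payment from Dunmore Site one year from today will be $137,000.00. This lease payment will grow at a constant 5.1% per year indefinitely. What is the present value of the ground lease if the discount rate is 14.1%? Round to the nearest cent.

Growing perpetuity: P = D₁ / (r − g) = $137,000.0000 / (0.141 − 0.051) = $1,522,222.22

$1522222.22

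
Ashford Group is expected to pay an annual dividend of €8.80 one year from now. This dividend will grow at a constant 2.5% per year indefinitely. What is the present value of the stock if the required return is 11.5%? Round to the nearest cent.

€97.78

Growing perpetuity: P = D₁ / (r − g) = €8.8000 / (0.115 − 0.025) = €97.78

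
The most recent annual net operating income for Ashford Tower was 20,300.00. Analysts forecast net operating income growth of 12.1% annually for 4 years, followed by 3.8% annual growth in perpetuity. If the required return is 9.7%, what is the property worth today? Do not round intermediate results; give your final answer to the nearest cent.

D_1 = 22756.30000
D_2 = 25509.81230
D_3 = 28596.49959
D_4 = 32056.67604
Terminal value at year 4: TV = D_4×(1+g_2)/(r−g_2) = 33274.82973/0.059 = 563980.16488
P_0 = D_1/(1+r)^1 + D_2/(1+r)^2 + D_3/(1+r)^3 + D_4/(1+r)^4 + TV/(1+r)^4
    = 20744.12033 + 21197.95705 + 21661.72275 + 22135.63464 + 389437.09761 = 475176.53239

475176.53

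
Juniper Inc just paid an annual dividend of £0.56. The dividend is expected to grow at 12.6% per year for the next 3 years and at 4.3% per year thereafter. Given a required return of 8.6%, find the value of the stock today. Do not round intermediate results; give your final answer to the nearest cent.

D_1 = 0.63056
D_2 = 0.71001
D_3 = 0.79947
Terminal value at year 3: TV = D_3×(1+g_2)/(r−g_2) = 0.83385/0.043 = 19.39184
P_0 = D_1/(1+r)^1 + D_2/(1+r)^2 + D_3/(1+r)^3 + TV/(1+r)^3
    = 0.58063 + 0.60201 + 0.62419 + 15.14013 = 16.94695

£16.95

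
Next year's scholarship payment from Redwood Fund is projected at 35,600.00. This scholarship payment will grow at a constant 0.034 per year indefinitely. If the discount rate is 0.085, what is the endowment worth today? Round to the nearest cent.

Growing perpetuity: P = D₁ / (r − g) = 35,600.0000 / (0.085 − 0.034) = 698,039.22

698039.22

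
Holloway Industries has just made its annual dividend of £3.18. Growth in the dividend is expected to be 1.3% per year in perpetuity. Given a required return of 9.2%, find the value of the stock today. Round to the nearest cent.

£40.78

D₁ = D₀ × (1 + g) = £3.18 × 1.013 = £3.2213
Growing perpetuity: P = D₁ / (r − g) = £3.2213 / (0.092 − 0.013) = £40.78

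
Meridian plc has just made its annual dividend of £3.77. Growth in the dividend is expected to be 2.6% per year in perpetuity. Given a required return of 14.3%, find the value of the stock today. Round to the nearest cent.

D₁ = D₀ × (1 + g) = £3.77 × 1.026 = £3.8680
Growing perpetuity: P = D₁ / (r − g) = £3.8680 / (0.143 − 0.026) = £33.06

£33.06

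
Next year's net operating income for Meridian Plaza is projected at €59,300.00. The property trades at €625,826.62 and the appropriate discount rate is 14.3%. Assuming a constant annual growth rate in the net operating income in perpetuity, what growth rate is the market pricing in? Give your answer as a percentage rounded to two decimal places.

P = D₁/(r−g) ⇒ g = r − D₁/P = 0.143 − €59,300.00/€625,826.62 = 0.048245

4.82%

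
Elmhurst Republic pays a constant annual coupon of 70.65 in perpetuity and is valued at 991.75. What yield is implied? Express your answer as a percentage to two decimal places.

P = C/r ⇒ r = C/P = 70.65/991.75 = 0.071238

7.12%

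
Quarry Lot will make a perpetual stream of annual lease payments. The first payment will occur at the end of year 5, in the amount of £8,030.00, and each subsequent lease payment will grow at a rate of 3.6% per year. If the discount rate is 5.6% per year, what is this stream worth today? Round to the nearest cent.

Value at end of year 4: C₁ / (r − g) = £8,030.00 / (0.056 − 0.036) = £401,500.0000
Discount to today: PV = £401,500.0000 / (1 + 0.056)^4 = £401,500.0000 / 1.243528 = £322,871.62

£322871.62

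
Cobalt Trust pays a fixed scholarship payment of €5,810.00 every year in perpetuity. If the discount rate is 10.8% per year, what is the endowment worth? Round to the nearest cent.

€53796.30

Level perpetuity: PV = C / r = €5,810.00 / 0.108 = €53,796.30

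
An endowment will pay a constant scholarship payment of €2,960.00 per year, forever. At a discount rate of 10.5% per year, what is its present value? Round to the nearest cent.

Level perpetuity: PV = C / r = €2,960.00 / 0.105 = €28,190.48

€28190.48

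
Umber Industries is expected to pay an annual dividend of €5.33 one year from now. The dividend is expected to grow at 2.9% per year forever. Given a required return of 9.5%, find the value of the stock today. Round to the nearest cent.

Growing perpetuity: P = D₁ / (r − g) = €5.3300 / (0.095 − 0.029) = €80.76

€80.76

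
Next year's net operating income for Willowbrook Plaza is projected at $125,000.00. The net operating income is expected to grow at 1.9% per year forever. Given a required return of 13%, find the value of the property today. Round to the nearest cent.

$1126126.13

Growing perpetuity: P = D₁ / (r − g) = $125,000.0000 / (0.13 − 0.019) = $1,126,126.13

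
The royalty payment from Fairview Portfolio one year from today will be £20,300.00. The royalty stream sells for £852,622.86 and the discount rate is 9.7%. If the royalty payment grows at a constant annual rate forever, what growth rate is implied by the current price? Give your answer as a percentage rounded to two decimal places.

7.32%

P = D₁/(r−g) ⇒ g = r − D₁/P = 0.097 − £20,300.00/£852,622.86 = 0.073191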